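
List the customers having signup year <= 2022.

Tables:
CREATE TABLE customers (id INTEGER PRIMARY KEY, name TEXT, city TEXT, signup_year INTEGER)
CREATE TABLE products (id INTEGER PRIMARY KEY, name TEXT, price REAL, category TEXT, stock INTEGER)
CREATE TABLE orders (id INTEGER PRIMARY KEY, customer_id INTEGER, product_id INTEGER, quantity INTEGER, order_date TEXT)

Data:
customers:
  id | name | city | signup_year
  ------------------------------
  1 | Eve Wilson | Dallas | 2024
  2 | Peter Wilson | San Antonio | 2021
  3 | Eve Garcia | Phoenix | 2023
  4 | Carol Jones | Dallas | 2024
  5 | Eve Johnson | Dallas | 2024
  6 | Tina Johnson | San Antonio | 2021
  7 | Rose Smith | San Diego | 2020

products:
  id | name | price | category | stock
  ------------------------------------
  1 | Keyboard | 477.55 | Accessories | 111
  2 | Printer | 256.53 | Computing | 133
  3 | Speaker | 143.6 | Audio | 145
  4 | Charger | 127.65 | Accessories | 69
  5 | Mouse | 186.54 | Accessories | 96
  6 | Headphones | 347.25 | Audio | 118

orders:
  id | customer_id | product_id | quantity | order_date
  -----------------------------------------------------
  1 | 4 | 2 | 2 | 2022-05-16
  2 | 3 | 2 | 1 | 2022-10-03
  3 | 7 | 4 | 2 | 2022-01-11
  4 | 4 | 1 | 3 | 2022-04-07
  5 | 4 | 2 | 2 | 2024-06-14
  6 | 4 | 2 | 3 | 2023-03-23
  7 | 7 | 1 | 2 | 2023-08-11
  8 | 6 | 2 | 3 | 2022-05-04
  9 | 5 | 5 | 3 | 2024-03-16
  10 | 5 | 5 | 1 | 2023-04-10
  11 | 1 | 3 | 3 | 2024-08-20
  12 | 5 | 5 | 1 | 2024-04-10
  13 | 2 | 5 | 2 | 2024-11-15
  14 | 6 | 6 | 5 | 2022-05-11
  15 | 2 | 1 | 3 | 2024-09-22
SELECT name, signup_year FROM customers WHERE signup_year <= 2022

Execution result:
name | signup_year
Peter Wilson | 2021
Tina Johnson | 2021
Rose Smith | 2020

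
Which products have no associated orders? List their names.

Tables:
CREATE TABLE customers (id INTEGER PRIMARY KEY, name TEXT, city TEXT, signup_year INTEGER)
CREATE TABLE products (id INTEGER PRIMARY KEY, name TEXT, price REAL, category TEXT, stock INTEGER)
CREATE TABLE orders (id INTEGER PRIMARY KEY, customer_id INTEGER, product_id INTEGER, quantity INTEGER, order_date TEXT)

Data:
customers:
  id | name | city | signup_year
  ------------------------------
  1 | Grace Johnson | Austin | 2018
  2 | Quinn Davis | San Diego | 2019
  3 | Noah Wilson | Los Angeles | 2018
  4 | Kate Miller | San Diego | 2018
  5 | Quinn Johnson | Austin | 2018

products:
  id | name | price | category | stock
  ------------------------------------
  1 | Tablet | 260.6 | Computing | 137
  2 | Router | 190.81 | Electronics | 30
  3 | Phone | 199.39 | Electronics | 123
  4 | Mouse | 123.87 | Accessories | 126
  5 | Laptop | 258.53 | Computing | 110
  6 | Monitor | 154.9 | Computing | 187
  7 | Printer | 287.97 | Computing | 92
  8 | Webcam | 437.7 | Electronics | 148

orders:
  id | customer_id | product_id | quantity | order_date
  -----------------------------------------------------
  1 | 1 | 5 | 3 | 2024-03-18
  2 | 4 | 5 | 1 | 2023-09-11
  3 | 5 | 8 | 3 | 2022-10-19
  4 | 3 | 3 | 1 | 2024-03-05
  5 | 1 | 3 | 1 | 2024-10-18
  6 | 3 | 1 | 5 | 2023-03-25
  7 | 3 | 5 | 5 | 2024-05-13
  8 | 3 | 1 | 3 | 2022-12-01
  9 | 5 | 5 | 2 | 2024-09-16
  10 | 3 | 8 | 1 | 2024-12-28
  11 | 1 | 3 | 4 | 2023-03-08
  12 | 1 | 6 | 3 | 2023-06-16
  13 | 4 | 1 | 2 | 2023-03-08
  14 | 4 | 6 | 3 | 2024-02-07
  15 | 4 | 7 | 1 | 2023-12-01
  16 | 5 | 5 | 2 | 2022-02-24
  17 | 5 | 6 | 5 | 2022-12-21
SELECT p.name FROM products p LEFT JOIN orders c ON c.product_id = p.id WHERE c.id IS NULL

Execution result:
name
Router
Mouse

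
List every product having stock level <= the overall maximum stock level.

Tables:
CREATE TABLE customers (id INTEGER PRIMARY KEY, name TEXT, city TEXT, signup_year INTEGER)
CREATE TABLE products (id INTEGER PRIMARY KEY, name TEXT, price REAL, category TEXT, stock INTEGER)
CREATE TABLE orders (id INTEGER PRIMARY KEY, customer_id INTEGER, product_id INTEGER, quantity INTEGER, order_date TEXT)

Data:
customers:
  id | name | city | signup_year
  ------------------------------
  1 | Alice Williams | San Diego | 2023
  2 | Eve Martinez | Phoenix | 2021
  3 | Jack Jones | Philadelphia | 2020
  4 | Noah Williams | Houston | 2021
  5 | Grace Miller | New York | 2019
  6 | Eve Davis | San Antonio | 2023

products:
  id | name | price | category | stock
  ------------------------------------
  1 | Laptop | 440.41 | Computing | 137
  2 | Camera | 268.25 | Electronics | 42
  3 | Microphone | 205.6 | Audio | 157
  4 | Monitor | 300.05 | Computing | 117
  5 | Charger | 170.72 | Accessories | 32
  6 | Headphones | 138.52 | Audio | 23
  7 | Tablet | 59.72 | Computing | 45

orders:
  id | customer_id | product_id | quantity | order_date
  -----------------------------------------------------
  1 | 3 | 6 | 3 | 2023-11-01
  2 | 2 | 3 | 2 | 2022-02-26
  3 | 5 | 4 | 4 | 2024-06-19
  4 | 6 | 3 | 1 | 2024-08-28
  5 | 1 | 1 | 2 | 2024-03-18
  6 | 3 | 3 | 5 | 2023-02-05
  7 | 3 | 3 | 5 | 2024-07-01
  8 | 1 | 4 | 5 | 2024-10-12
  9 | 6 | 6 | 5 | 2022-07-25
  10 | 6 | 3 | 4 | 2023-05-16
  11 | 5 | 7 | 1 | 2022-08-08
SELECT name, stock FROM products WHERE stock <= (SELECT MAX(stock) FROM products)

Execution result:
name | stock
Laptop | 137
Camera | 42
Microphone | 157
Monitor | 117
Charger | 32
Headphones | 23
Tablet | 45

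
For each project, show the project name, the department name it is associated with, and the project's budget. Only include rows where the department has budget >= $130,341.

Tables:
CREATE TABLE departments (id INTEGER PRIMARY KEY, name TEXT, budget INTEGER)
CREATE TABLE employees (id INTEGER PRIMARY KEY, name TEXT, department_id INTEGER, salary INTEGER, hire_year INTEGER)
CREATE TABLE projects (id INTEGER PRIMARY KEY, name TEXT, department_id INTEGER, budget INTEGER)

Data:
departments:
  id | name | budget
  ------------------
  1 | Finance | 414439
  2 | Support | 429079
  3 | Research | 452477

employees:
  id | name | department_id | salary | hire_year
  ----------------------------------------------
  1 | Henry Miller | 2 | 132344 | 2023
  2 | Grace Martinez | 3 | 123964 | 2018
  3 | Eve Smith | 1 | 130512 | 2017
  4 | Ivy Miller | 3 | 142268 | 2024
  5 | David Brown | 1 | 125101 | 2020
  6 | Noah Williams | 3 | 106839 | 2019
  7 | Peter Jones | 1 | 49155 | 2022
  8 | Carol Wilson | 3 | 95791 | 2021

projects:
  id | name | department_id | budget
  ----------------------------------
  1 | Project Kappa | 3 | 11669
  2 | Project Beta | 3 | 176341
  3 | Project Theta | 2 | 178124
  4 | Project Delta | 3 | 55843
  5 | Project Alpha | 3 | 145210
SELECT c.name, p.name AS department, c.budget FROM projects c JOIN departments p ON c.department_id = p.id WHERE p.budget >= 130341

Execution result:
name | department | budget
Project Kappa | Research | 11669
Project Beta | Research | 176341
Project Theta | Support | 178124
Project Delta | Research | 55843
Project Alpha | Research | 145210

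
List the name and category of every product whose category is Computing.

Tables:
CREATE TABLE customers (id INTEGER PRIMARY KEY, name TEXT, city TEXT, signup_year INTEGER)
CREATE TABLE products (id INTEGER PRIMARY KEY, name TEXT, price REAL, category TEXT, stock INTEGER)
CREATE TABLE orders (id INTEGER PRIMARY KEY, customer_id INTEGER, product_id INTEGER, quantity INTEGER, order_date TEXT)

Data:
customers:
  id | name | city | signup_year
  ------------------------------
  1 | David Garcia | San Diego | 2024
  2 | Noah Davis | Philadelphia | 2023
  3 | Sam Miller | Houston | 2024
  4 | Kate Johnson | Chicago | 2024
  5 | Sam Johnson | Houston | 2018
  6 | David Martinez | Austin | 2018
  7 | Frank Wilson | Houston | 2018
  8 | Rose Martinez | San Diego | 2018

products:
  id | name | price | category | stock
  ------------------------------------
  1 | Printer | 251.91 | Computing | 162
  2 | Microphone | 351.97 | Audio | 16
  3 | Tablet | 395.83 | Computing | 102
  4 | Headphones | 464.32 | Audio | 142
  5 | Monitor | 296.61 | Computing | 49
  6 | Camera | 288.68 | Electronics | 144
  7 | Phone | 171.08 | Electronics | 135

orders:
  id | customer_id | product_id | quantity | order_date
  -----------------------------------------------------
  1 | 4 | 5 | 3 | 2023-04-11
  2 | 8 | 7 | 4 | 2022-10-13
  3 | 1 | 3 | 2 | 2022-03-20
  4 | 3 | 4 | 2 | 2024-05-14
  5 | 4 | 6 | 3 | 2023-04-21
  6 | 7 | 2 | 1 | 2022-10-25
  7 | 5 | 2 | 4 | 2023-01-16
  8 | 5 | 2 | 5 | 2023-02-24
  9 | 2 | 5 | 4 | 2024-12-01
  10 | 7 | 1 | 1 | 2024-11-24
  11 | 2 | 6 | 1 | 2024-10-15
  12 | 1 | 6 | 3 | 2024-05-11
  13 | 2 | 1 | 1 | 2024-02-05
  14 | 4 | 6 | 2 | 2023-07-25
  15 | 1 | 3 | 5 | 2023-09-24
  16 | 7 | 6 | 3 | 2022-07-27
SELECT name, category FROM products WHERE category = 'Computing'

Execution result:
name | category
Printer | Computing
Tablet | Computing
Monitor | Computing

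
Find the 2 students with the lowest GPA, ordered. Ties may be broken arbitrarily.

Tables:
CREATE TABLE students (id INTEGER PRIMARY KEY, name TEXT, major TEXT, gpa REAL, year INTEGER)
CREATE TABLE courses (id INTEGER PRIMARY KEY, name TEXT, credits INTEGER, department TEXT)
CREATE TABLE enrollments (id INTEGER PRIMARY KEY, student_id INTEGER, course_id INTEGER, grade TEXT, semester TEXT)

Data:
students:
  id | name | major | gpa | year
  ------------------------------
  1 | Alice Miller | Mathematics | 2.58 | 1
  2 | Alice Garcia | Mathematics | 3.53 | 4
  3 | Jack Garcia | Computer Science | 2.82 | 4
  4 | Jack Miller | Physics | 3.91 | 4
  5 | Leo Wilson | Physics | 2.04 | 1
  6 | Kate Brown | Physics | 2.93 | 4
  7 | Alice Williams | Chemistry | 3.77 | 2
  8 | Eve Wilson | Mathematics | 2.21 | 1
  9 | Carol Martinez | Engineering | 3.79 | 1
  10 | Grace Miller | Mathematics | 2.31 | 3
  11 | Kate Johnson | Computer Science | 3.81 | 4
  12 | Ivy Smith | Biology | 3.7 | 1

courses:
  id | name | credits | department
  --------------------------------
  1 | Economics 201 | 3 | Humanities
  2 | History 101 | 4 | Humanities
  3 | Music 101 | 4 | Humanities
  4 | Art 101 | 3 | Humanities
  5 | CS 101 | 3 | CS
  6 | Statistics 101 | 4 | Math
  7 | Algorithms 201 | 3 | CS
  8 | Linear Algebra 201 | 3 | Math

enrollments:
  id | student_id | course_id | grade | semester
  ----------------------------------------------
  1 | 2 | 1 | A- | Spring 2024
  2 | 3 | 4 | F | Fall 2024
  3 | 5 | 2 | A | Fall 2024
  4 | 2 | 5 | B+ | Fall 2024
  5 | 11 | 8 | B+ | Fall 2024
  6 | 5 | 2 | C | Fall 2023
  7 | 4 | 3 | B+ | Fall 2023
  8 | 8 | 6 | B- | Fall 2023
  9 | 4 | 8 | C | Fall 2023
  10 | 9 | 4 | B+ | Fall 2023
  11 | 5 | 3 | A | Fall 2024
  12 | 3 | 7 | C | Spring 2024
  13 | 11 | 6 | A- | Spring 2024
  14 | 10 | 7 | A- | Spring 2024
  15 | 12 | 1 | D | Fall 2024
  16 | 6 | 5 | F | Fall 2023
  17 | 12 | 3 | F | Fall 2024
SELECT name, gpa FROM students ORDER BY gpa ASC LIMIT 2

Execution result:
name | gpa
Leo Wilson | 2.04
Eve Wilson | 2.21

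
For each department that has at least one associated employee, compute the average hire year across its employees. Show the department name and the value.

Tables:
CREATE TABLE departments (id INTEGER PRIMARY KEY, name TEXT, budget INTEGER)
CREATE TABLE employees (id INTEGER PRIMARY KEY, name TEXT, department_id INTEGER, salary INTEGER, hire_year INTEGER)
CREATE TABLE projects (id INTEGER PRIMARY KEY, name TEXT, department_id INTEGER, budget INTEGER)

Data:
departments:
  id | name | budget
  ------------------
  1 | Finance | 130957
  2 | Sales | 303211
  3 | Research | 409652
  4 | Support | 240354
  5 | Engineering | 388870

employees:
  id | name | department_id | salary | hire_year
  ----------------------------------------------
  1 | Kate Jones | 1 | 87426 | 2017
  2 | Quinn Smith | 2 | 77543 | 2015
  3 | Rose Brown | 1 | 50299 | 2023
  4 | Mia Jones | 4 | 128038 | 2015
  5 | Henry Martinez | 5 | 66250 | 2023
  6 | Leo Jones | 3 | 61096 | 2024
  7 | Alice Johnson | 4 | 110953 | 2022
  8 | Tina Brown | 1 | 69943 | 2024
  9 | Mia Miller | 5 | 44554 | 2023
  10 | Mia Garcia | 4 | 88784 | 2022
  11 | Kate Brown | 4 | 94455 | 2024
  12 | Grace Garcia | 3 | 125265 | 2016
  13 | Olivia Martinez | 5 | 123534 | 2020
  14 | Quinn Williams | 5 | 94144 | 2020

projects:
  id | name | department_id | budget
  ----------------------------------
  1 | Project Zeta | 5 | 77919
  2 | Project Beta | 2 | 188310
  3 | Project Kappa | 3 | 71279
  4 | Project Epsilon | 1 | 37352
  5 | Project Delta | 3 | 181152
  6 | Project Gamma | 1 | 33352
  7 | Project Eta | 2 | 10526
SELECT p.name, AVG(c.hire_year) AS avg_hire_year FROM employees c JOIN departments p ON c.department_id = p.id GROUP BY p.id, p.name

Execution result:
name | avg_hire_year
Finance | 2021.33
Sales | 2015.00
Research | 2020.00
Support | 2020.75
Engineering | 2021.50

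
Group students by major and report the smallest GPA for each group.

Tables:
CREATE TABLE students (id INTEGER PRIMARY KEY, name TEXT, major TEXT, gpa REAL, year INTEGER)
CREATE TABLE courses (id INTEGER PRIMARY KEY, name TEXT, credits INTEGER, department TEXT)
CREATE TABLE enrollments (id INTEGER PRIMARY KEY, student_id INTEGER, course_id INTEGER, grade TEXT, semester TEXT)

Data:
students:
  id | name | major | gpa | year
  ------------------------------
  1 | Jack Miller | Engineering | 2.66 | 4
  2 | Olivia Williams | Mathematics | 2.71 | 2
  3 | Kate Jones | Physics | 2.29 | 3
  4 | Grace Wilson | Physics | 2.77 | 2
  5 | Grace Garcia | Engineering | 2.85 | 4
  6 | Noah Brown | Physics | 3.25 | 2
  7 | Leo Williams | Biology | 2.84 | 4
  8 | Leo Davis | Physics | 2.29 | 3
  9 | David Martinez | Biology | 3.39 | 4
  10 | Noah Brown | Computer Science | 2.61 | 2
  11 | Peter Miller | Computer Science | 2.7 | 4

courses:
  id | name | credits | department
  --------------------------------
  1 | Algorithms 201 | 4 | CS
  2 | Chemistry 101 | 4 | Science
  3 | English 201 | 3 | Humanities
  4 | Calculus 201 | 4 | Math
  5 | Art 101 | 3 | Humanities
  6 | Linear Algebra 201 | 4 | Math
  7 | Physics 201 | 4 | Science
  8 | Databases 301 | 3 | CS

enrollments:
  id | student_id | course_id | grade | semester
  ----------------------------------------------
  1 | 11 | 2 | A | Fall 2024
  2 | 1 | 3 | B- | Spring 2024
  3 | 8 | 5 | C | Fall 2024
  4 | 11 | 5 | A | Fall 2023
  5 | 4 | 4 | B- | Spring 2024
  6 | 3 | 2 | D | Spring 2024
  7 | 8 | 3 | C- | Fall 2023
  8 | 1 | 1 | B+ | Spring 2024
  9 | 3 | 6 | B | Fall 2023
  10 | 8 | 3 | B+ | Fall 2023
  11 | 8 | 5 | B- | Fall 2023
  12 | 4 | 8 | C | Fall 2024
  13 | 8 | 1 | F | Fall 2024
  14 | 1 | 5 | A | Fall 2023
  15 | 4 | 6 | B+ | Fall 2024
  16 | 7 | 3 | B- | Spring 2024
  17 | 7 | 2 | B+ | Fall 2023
SELECT major, MIN(gpa) AS min_gpa FROM students GROUP BY major

Execution result:
major | min_gpa
Biology | 2.84
Computer Science | 2.61
Engineering | 2.66
Mathematics | 2.71
Physics | 2.29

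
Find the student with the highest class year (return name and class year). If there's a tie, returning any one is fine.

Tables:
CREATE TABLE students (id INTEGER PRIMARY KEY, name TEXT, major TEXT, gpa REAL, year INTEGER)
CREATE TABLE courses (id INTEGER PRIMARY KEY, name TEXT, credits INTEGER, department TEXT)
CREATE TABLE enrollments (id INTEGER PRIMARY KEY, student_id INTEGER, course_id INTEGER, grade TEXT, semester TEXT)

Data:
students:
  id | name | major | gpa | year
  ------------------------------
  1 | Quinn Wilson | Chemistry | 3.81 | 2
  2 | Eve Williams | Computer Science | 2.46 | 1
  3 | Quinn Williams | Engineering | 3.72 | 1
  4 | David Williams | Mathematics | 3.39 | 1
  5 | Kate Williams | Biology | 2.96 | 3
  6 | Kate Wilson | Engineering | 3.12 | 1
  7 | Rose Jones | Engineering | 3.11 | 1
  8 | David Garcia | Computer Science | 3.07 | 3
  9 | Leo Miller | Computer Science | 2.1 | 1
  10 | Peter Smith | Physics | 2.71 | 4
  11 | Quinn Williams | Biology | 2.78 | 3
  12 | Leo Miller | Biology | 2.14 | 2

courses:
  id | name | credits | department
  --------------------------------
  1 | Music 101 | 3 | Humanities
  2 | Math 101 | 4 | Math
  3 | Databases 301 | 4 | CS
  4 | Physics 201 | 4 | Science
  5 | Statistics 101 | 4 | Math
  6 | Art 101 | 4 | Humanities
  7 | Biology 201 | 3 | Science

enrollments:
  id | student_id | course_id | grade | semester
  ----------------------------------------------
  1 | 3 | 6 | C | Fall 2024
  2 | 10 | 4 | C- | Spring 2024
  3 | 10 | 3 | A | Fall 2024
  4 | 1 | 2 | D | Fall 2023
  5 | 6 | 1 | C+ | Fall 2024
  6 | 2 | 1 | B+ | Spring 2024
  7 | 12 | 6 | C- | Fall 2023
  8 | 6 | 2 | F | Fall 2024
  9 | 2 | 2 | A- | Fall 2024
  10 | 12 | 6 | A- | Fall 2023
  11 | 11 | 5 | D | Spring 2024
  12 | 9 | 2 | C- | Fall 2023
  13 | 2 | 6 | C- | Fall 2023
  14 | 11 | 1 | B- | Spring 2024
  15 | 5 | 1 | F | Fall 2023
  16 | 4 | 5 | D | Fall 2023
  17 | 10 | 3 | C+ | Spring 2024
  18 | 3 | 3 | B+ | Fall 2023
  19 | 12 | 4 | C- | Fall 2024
SELECT name, year FROM students ORDER BY year DESC LIMIT 1

Execution result:
name | year
Peter Smith | 4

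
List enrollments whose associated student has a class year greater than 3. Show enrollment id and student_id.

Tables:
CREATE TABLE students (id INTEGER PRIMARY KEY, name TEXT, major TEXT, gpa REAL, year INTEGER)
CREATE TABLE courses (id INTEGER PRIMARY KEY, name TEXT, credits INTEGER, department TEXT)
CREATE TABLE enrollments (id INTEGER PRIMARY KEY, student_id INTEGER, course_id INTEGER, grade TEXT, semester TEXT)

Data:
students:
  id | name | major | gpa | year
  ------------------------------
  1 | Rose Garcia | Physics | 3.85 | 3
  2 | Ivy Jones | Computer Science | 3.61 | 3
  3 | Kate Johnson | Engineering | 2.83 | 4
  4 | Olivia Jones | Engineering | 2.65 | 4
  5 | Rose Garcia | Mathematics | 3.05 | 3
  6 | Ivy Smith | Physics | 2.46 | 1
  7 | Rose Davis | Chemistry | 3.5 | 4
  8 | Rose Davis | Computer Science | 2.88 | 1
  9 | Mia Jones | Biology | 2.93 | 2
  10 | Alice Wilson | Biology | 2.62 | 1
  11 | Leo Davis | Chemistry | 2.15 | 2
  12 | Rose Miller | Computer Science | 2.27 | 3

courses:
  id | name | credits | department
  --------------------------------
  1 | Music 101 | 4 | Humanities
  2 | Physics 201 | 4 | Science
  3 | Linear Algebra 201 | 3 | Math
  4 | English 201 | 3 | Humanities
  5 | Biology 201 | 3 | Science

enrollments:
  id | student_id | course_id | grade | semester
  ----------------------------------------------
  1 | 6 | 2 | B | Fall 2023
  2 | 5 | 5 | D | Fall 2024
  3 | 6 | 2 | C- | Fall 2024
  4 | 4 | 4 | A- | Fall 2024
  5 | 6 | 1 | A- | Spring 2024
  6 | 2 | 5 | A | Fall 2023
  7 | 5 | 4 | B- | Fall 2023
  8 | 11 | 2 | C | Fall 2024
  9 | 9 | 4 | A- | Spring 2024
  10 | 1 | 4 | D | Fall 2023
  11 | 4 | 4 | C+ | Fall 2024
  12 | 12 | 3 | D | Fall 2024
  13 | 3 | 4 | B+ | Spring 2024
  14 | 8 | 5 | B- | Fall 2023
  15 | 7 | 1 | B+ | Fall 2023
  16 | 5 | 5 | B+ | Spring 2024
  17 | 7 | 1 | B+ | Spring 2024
SELECT id, student_id FROM enrollments WHERE student_id IN (SELECT id FROM students WHERE year > 3)

Execution result:
id | student_id
4 | 4
11 | 4
13 | 3
15 | 7
17 | 7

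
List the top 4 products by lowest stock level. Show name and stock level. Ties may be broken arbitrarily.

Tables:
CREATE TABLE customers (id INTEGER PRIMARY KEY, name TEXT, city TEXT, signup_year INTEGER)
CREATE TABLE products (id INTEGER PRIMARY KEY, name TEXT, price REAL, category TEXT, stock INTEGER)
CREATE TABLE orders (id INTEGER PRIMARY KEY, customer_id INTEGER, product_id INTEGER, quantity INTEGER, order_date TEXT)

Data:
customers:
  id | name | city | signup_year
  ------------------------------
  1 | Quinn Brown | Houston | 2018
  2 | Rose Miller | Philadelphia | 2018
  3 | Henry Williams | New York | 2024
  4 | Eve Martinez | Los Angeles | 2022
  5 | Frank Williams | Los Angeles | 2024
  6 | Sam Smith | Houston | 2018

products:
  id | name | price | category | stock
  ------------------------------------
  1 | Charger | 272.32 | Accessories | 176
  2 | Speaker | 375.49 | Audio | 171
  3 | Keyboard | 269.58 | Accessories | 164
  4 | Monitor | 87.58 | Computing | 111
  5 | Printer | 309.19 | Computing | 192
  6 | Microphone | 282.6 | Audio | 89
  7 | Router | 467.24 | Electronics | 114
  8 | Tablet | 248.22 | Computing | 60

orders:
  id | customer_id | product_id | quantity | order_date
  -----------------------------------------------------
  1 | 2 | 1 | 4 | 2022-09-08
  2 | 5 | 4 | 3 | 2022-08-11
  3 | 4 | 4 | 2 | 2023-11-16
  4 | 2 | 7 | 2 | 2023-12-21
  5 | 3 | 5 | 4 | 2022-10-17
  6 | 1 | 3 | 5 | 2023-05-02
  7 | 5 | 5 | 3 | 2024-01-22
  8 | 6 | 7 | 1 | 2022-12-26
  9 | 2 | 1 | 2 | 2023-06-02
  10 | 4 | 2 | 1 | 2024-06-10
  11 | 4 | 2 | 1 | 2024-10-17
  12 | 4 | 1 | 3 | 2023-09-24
SELECT name, stock FROM products ORDER BY stock ASC LIMIT 4

Execution result:
name | stock
Tablet | 60
Microphone | 89
Monitor | 111
Router | 114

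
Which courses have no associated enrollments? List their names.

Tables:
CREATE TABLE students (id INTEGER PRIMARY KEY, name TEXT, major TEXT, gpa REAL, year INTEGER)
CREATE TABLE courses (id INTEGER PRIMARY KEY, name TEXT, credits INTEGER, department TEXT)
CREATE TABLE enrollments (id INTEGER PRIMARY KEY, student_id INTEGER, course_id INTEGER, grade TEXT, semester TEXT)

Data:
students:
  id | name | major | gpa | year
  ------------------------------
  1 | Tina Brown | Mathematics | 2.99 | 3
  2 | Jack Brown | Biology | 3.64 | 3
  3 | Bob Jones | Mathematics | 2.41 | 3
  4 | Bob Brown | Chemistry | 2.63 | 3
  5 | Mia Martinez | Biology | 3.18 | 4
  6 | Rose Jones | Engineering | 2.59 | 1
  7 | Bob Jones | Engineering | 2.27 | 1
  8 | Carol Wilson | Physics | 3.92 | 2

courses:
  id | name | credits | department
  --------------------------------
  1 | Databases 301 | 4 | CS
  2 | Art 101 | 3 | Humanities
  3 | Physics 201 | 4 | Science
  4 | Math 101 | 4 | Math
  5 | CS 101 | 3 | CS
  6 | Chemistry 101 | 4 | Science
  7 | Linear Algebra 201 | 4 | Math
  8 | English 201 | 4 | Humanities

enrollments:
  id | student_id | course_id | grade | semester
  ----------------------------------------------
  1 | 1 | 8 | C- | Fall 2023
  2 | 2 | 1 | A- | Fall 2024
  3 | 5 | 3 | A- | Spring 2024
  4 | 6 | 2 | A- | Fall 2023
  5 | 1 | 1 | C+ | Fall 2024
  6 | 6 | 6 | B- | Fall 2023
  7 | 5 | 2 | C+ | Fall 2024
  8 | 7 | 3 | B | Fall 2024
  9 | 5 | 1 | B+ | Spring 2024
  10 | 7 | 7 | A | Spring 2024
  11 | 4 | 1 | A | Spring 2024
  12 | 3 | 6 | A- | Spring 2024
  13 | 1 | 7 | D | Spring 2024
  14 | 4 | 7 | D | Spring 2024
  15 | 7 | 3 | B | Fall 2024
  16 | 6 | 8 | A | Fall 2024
SELECT p.name FROM courses p LEFT JOIN enrollments c ON c.course_id = p.id WHERE c.id IS NULL

Execution result:
name
Math 101
CS 101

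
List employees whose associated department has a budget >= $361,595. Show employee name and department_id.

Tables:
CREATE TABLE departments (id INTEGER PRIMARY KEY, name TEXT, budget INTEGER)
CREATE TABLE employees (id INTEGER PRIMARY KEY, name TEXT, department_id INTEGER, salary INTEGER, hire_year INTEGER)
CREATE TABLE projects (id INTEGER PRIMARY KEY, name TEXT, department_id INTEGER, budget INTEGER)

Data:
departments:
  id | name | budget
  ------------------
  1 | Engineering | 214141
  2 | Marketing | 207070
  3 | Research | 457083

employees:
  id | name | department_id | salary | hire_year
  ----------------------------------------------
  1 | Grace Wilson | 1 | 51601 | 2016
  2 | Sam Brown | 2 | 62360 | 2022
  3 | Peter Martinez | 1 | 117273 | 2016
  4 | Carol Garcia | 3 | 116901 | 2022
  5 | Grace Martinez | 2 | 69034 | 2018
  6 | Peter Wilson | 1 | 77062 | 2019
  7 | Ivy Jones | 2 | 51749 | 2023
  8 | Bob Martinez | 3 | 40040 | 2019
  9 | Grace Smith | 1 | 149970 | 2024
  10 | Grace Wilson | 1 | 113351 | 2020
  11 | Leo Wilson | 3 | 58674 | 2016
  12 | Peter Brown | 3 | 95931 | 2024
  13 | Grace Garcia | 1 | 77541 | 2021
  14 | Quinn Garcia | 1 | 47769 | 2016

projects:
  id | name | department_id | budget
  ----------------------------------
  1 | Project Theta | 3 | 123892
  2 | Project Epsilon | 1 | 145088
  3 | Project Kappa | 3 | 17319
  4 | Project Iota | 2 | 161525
SELECT name, department_id FROM employees WHERE department_id IN (SELECT id FROM departments WHERE budget >= 361595)

Execution result:
name | department_id
Carol Garcia | 3
Bob Martinez | 3
Leo Wilson | 3
Peter Brown | 3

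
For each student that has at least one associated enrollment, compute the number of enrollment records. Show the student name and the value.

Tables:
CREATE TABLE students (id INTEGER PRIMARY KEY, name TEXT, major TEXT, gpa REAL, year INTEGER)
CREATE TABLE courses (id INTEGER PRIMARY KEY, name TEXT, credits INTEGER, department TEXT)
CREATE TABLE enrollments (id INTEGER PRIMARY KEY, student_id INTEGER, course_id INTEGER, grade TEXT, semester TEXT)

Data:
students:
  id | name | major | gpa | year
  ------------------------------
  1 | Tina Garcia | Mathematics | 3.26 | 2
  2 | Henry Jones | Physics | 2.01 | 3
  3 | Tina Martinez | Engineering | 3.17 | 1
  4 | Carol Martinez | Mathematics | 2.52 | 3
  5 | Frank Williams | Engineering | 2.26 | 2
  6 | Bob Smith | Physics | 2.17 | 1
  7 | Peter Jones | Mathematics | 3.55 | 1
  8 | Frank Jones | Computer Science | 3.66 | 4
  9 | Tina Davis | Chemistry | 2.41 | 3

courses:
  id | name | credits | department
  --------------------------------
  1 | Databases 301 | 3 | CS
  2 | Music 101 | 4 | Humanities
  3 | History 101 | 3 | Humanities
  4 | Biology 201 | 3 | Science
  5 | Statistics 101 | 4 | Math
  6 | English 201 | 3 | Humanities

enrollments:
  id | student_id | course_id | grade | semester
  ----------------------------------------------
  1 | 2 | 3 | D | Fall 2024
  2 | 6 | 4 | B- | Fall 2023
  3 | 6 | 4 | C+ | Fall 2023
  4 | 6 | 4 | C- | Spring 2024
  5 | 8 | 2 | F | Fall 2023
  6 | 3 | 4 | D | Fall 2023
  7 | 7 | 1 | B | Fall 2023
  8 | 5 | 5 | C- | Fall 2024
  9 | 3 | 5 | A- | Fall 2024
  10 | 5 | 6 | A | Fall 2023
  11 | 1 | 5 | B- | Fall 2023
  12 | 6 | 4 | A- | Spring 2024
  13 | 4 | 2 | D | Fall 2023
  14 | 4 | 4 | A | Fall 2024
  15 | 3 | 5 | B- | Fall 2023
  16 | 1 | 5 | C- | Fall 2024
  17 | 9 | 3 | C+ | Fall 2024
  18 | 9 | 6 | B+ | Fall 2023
SELECT p.name, COUNT(*) AS n FROM enrollments c JOIN students p ON c.student_id = p.id GROUP BY p.id, p.name

Execution result:
name | n
Tina Garcia | 2
Henry Jones | 1
Tina Martinez | 3
Carol Martinez | 2
Frank Williams | 2
Bob Smith | 4
Peter Jones | 1
Frank Jones | 1
Tina Davis | 2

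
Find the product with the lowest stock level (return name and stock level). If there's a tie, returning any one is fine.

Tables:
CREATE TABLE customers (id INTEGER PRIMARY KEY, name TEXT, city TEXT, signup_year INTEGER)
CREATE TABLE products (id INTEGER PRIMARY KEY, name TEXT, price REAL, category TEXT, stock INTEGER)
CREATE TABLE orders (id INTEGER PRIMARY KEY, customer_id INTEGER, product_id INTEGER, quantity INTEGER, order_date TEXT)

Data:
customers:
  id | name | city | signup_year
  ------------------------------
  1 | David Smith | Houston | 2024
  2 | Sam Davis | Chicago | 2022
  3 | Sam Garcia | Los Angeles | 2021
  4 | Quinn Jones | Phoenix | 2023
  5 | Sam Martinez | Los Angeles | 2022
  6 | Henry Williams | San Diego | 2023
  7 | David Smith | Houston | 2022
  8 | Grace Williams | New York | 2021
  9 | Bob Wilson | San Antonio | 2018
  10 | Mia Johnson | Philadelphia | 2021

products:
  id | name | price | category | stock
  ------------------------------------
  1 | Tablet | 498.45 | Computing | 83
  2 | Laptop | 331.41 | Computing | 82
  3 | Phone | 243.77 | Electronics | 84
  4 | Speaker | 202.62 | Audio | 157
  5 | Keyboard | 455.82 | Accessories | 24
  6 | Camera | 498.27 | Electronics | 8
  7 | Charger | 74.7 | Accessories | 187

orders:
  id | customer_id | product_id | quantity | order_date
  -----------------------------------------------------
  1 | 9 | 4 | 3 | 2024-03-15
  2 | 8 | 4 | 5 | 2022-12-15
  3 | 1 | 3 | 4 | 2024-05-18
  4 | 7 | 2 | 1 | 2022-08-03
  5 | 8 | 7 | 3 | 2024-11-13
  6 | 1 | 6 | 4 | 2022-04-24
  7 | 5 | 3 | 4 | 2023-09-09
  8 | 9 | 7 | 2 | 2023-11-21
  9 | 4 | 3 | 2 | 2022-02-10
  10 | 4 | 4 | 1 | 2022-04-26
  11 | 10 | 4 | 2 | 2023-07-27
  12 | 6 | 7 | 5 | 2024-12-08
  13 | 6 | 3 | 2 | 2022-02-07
SELECT name, stock FROM products ORDER BY stock ASC LIMIT 1

Execution result:
name | stock
Camera | 8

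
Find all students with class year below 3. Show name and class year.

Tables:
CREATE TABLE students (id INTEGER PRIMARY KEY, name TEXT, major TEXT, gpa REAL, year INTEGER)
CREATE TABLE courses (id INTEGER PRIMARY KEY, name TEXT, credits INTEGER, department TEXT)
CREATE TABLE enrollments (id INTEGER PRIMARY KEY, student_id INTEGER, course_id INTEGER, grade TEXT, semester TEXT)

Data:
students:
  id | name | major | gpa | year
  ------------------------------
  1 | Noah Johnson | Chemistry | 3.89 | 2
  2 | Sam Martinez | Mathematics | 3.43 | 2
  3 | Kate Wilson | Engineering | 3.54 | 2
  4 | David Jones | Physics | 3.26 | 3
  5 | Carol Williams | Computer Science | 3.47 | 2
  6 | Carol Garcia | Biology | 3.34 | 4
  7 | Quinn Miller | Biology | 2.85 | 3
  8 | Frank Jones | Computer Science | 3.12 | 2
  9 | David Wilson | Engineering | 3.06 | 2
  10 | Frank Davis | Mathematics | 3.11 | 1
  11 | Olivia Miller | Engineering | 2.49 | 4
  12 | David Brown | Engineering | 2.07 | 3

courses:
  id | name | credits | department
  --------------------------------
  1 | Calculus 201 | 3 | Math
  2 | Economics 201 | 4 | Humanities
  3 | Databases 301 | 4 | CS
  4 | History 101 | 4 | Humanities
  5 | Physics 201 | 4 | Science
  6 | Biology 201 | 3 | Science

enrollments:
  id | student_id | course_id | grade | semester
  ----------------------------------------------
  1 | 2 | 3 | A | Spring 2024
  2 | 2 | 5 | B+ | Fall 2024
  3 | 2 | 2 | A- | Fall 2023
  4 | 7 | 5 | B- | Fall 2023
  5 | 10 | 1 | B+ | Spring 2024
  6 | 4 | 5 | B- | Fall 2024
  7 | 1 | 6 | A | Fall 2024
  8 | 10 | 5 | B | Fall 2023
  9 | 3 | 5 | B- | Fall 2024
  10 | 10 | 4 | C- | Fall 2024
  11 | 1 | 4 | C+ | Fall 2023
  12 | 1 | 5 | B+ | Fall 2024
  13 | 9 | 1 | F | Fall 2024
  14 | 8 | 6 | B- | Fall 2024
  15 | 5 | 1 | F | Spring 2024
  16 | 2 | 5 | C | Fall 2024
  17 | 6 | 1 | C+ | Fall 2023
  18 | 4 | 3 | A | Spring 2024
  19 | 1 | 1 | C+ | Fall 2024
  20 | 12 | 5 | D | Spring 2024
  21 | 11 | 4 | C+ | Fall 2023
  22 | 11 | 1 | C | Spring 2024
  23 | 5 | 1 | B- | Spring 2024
SELECT name, year FROM students WHERE year < 3

Execution result:
name | year
Noah Johnson | 2
Sam Martinez | 2
Kate Wilson | 2
Carol Williams | 2
Frank Jones | 2
David Wilson | 2
Frank Davis | 1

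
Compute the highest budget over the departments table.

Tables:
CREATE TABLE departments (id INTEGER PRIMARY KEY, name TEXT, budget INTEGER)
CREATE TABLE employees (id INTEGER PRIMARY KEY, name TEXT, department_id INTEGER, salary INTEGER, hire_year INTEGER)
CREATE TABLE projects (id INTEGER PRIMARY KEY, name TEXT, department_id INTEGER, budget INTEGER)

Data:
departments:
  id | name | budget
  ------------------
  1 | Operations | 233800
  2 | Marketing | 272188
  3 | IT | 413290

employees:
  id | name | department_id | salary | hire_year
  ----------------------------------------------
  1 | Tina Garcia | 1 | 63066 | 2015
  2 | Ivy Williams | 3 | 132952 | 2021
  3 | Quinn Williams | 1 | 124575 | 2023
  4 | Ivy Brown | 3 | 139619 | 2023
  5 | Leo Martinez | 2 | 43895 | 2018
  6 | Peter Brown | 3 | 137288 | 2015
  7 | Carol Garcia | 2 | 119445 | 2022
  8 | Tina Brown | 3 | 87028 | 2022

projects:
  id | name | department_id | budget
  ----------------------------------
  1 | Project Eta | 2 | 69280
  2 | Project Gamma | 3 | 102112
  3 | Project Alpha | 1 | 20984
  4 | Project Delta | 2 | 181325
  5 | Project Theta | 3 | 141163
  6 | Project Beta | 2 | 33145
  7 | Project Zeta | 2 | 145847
SELECT MAX(budget) FROM departments

Execution result:
413290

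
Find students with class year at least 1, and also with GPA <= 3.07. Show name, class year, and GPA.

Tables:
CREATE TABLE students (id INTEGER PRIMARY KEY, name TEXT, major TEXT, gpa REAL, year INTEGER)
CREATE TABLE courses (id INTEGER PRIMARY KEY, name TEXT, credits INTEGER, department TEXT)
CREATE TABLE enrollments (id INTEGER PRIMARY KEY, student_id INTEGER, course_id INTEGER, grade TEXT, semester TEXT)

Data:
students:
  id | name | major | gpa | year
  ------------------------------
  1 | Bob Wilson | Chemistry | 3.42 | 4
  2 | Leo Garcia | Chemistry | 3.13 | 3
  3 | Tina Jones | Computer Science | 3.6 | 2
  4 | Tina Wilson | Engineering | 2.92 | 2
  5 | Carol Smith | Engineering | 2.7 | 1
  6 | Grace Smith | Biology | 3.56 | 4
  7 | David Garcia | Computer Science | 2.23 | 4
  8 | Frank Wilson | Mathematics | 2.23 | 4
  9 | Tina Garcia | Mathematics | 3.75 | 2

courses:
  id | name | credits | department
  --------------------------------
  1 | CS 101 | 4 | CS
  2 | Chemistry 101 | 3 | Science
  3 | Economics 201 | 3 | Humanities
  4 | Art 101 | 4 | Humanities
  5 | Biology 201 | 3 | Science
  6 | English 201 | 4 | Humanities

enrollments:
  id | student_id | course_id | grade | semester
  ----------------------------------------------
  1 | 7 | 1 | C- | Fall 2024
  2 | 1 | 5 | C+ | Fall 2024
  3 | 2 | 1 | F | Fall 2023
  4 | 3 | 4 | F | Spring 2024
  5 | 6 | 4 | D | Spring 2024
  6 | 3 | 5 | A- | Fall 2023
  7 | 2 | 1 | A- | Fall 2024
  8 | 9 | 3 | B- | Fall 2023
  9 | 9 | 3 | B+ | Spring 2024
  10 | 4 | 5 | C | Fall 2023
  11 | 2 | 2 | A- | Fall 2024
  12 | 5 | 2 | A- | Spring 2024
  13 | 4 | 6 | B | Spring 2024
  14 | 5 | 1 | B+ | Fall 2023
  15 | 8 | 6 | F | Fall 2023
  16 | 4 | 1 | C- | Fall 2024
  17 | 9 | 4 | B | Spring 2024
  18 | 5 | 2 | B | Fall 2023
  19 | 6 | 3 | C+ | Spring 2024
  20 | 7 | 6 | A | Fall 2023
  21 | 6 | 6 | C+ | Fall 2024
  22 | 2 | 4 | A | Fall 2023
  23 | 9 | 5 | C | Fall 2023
SELECT name, year, gpa FROM students WHERE year >= 1 AND gpa <= 3.07

Execution result:
name | year | gpa
Tina Wilson | 2 | 2.92
Carol Smith | 1 | 2.70
David Garcia | 4 | 2.23
Frank Wilson | 4 | 2.23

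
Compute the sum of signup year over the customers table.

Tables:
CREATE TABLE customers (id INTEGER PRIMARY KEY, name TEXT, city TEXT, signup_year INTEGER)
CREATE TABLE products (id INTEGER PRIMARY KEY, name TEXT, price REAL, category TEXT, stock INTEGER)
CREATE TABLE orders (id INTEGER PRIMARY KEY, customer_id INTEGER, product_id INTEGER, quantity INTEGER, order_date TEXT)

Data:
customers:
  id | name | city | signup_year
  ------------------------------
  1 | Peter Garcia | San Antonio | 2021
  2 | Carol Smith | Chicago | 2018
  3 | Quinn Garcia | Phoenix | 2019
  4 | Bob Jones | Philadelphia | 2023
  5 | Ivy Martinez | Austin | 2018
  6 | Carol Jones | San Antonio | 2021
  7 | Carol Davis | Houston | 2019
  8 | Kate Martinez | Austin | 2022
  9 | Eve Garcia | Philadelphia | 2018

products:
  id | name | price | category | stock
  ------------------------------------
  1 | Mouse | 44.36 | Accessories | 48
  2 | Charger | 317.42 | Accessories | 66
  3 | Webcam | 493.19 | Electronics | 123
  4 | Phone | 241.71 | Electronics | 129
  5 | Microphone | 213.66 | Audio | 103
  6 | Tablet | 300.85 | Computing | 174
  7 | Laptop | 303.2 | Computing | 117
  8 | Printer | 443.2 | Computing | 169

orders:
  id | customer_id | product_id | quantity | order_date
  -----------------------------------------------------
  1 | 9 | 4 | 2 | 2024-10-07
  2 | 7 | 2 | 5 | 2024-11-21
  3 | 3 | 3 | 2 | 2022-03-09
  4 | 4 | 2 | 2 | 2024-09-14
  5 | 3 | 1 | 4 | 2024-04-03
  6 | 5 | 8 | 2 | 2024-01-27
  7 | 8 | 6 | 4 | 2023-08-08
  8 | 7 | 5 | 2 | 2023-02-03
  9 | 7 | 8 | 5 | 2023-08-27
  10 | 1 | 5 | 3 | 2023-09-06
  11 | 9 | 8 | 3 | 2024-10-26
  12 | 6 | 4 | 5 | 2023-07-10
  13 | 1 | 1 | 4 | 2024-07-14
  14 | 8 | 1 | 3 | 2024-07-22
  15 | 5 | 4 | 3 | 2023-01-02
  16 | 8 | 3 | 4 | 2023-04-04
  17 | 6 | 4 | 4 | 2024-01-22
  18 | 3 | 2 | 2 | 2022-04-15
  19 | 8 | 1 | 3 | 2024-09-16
SELECT SUM(signup_year) FROM customers

Execution result:
18179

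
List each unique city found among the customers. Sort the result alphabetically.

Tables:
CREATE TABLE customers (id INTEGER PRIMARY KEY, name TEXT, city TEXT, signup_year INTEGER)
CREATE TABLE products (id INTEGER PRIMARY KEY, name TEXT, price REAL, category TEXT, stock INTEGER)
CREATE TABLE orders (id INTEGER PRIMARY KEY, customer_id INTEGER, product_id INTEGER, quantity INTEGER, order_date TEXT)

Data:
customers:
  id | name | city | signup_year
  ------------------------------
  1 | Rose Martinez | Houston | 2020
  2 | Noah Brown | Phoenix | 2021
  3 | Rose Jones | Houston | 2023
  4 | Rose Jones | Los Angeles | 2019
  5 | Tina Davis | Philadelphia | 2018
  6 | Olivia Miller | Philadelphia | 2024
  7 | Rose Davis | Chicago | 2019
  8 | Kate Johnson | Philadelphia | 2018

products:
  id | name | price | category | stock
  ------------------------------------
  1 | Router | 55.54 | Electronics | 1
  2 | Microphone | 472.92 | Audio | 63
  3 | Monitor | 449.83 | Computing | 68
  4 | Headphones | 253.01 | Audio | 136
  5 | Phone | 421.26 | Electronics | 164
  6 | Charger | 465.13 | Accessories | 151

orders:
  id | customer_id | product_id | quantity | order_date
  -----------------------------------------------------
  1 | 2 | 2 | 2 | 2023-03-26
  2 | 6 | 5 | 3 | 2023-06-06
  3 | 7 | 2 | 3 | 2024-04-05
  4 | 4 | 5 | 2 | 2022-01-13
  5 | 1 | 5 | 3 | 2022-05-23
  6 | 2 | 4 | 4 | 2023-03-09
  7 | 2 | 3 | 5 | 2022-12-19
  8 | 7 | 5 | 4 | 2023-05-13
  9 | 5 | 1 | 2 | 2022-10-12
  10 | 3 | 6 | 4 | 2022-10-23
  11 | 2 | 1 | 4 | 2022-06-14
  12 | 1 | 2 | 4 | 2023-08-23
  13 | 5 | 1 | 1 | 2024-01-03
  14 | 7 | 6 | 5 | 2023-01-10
SELECT DISTINCT city FROM customers ORDER BY city

Execution result:
city
Chicago
Houston
Los Angeles
Philadelphia
Phoenix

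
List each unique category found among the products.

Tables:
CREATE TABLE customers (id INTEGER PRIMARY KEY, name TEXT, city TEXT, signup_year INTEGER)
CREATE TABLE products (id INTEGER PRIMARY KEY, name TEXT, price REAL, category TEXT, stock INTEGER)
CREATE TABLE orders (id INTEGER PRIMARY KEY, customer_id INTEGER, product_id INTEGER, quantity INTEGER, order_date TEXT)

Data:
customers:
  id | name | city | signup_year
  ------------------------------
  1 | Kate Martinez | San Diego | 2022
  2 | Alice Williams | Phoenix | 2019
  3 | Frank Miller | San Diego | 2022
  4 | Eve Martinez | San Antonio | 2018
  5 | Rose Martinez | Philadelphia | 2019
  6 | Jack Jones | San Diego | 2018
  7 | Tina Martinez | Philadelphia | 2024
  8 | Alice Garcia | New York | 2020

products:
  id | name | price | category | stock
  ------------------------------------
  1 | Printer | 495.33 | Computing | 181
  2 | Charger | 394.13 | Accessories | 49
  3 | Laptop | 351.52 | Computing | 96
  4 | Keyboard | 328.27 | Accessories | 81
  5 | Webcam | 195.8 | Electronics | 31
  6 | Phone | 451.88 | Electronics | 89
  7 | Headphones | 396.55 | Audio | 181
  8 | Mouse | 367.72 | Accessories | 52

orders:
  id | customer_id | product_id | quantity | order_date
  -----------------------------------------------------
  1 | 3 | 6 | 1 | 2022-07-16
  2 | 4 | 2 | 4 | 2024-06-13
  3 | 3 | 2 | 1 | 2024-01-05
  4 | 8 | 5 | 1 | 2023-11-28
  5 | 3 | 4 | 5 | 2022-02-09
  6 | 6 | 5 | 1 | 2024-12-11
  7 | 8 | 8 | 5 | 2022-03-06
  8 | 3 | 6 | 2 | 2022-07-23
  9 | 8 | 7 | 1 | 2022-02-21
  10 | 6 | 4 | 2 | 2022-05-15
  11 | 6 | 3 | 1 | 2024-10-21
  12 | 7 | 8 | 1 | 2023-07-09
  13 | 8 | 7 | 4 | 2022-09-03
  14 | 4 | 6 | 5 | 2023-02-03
SELECT DISTINCT category FROM products

Execution result:
category
Computing
Accessories
Electronics
Audio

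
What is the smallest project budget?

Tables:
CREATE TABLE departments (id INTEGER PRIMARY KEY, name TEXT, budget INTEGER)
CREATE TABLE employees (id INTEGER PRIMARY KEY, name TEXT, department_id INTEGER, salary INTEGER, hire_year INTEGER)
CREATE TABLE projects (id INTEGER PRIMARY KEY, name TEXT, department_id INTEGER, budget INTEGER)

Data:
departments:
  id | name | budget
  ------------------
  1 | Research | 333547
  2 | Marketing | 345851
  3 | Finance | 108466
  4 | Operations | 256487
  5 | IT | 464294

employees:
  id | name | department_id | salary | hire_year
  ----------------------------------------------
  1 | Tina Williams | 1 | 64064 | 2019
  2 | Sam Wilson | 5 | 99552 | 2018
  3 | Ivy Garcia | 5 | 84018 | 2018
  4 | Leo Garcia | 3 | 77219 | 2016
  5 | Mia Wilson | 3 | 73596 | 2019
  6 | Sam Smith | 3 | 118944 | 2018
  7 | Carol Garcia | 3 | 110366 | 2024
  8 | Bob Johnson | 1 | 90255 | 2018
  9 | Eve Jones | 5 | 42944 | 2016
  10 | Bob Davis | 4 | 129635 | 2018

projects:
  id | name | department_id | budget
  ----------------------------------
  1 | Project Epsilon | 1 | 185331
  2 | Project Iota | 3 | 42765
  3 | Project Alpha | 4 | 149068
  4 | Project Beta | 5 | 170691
SELECT MIN(budget) FROM projects

Execution result:
42765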